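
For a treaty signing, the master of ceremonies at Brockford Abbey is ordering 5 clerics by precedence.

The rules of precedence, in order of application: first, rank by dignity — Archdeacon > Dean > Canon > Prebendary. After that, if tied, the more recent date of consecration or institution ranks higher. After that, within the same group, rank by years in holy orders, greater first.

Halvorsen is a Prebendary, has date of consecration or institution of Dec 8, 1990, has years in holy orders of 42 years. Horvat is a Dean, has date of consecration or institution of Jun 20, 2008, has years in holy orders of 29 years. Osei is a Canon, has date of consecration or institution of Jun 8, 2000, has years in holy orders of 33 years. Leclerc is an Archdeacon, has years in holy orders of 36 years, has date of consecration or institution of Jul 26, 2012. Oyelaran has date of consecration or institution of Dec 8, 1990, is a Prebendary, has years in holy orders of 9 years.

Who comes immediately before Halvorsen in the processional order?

Osei

By dignity: Leclerc (Archdeacon); then Horvat (Dean); then Osei (Canon); then Halvorsen and Oyelaran (Prebendary).
Halvorsen and Oyelaran both have date of consecration or institution Dec 8, 1990, so the next rule applies.
Among Halvorsen and Oyelaran, by years in holy orders (higher first): Halvorsen (42 years) before Oyelaran (9 years).
Order: Leclerc, Horvat, Osei, Halvorsen, Oyelaran.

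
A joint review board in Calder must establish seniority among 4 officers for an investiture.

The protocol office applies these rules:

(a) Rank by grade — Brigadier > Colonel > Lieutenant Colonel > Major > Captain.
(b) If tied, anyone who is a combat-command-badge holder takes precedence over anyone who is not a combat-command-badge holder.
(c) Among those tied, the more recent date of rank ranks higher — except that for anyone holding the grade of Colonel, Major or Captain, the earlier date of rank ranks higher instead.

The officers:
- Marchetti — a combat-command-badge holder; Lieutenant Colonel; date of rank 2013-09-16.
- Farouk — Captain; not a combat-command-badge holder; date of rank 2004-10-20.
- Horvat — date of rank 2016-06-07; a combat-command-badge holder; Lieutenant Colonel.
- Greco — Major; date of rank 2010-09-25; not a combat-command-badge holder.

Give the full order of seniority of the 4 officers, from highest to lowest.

By grade: Horvat and Marchetti (Lieutenant Colonel); then Greco (Major); then Farouk (Captain).
Horvat and Marchetti are each a combat-command-badge holder, so the next rule applies.
Among Horvat and Marchetti, by date of rank (later first): Horvat (2016-06-07) before Marchetti (2013-09-16).
Full order: Horvat, Marchetti, Greco, Farouk.

Horvat, Marchetti, Greco, Farouk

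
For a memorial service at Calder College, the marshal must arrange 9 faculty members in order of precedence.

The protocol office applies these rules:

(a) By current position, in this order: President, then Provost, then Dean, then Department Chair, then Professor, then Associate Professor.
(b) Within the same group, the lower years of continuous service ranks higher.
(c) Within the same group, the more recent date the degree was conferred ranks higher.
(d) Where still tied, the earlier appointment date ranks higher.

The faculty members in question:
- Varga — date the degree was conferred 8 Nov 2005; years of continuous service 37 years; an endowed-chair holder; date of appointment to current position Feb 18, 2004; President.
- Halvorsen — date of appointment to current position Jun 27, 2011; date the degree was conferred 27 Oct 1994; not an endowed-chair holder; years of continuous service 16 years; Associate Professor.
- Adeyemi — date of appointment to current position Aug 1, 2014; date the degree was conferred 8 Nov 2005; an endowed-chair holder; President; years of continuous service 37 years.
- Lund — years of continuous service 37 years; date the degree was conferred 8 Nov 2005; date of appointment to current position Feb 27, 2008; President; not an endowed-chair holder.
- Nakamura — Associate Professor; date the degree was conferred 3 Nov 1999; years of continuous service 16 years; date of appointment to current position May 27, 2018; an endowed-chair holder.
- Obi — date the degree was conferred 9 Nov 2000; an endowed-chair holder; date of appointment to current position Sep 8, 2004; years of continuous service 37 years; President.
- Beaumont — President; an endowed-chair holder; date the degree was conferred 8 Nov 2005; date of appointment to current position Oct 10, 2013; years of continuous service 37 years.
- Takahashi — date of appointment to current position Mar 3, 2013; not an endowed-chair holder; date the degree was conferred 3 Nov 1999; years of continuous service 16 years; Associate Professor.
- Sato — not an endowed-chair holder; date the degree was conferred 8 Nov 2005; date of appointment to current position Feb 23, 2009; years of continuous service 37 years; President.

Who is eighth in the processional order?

By current position: Varga, Lund, Sato, Beaumont, Adeyemi and Obi (President); then Takahashi, Nakamura and Halvorsen (Associate Professor).
Varga, Lund, Sato, Beaumont, Adeyemi and Obi all have years of continuous service 37 years, so the next rule applies.
Among Varga, Lund, Sato, Beaumont, Adeyemi and Obi, by date the degree was conferred (later first): Varga, Lund, Sato, Beaumont and Adeyemi (8 Nov 2005) before Obi (9 Nov 2000).
Among Varga, Lund, Sato, Beaumont and Adeyemi, by date of appointment to current position (earlier first): Varga (Feb 18, 2004) before Lund (Feb 27, 2008) before Sato (Feb 23, 2009) before Beaumont (Oct 10, 2013) before Adeyemi (Aug 1, 2014).
Takahashi, Nakamura and Halvorsen all have years of continuous service 16 years, so the next rule applies.
Among Takahashi, Nakamura and Halvorsen, by date the degree was conferred (later first): Takahashi and Nakamura (3 Nov 1999) before Halvorsen (27 Oct 1994).
Among Takahashi and Nakamura, by date of appointment to current position (earlier first): Takahashi (Mar 3, 2013) before Nakamura (May 27, 2018).
Order: Varga, Lund, Sato, Beaumont, Adeyemi, Obi, Takahashi, Nakamura, Halvorsen.

Nakamura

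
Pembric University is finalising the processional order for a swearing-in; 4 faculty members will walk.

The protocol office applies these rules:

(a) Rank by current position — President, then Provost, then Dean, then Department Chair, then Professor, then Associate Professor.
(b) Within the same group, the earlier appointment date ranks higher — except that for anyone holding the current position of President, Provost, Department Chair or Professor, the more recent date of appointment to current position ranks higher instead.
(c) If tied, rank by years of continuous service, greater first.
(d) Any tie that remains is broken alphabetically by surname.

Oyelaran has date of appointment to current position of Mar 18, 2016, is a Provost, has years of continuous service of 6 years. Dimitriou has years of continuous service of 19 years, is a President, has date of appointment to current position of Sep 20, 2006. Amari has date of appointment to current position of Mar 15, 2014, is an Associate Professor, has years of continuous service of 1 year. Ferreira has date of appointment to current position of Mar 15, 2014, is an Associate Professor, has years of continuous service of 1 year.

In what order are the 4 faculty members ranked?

Dimitriou, Oyelaran, Amari, Ferreira

By current position: Dimitriou (President); then Oyelaran (Provost); then Amari and Ferreira (Associate Professor).
Amari and Ferreira both have date of appointment to current position Mar 15, 2014, so the next rule applies.
Amari and Ferreira both have years of continuous service 1 year, so the next rule applies.
Among Amari and Ferreira, alphabetically by surname: Amari before Ferreira.
Full order: Dimitriou, Oyelaran, Amari, Ferreira.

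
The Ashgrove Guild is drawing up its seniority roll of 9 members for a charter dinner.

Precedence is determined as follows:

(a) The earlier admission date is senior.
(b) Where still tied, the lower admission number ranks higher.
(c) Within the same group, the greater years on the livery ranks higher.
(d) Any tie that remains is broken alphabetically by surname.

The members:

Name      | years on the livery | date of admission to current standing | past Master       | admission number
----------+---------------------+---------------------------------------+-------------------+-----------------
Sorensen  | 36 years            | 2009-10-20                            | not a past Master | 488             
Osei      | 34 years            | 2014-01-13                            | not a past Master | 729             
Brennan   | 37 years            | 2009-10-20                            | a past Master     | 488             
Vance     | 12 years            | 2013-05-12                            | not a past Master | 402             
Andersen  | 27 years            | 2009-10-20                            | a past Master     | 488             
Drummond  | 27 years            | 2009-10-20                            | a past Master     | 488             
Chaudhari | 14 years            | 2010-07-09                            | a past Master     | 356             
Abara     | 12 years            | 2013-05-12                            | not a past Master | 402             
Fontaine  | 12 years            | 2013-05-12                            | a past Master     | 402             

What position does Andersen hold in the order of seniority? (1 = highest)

3

By date of admission to current standing (earlier first): Brennan, Sorensen, Andersen and Drummond (each 2009-10-20); then Chaudhari (2010-07-09); then Abara, Fontaine and Vance (each 2013-05-12); then Osei (2014-01-13).
Brennan, Sorensen, Andersen and Drummond all have admission number 488, so the next rule applies.
Among Brennan, Sorensen, Andersen and Drummond, by years on the livery (higher first): Brennan (37 years) before Sorensen (36 years) before Andersen and Drummond (27 years).
Among Andersen and Drummond, alphabetically by surname: Andersen before Drummond.
Abara, Fontaine and Vance all have admission number 402, so the next rule applies.
Abara, Fontaine and Vance all have years on the livery 12 years, so the next rule applies.
Among Abara, Fontaine and Vance, alphabetically by surname: Abara before Fontaine before Vance.
Order: Brennan, Sorensen, Andersen, Drummond, Chaudhari, Abara, Fontaine, Vance, Osei. So position 3.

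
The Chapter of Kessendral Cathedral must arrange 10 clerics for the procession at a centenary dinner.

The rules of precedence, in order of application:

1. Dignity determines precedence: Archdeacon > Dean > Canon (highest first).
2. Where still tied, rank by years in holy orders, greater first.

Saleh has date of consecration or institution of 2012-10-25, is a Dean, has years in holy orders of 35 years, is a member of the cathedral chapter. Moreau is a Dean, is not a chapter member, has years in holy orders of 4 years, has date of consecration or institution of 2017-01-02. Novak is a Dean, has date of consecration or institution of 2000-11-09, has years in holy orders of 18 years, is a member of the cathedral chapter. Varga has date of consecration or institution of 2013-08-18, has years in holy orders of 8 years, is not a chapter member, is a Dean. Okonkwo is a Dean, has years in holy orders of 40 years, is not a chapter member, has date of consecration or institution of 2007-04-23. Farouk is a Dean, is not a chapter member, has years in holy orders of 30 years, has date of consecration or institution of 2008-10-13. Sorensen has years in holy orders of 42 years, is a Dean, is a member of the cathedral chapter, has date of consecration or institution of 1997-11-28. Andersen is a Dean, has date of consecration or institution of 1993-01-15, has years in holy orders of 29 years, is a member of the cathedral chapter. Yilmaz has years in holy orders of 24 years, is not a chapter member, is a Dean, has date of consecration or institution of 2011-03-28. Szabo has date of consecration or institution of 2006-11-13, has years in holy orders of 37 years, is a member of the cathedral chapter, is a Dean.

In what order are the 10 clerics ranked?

By dignity: Sorensen, Okonkwo, Szabo, Saleh, Farouk, Andersen, Yilmaz, Novak, Varga and Moreau (Dean).
Among Sorensen, Okonkwo, Szabo, Saleh, Farouk, Andersen, Yilmaz, Novak, Varga and Moreau, by years in holy orders (higher first): Sorensen (42 years) before Okonkwo (40 years) before Szabo (37 years) before Saleh (35 years) before Farouk (30 years) before Andersen (29 years) before Yilmaz (24 years) before Novak (18 years) before Varga (8 years) before Moreau (4 years).
Full order: Sorensen, Okonkwo, Szabo, Saleh, Farouk, Andersen, Yilmaz, Novak, Varga, Moreau.

Sorensen, Okonkwo, Szabo, Saleh, Farouk, Andersen, Yilmaz, Novak, Varga, Moreau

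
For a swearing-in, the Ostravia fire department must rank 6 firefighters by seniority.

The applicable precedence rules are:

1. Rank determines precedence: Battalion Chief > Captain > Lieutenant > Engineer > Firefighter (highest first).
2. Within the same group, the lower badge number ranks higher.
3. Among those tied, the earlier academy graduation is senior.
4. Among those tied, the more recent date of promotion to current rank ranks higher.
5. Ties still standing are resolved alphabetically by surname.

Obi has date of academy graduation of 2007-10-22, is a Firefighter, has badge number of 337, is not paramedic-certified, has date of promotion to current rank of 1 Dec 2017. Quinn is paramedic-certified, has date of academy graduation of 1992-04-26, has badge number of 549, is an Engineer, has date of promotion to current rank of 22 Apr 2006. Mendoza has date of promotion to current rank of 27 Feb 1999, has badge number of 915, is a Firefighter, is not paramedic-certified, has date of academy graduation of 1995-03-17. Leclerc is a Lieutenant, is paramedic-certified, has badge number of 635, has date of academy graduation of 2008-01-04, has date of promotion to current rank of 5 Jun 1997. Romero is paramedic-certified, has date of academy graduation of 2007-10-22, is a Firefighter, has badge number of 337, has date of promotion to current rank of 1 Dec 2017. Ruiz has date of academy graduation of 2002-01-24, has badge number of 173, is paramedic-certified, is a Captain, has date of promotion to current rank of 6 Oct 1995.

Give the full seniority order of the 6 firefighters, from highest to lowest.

Ruiz, Leclerc, Quinn, Obi, Romero, Mendoza

By rank: Ruiz (Captain); then Leclerc (Lieutenant); then Quinn (Engineer); then Obi, Romero and Mendoza (Firefighter).
Among Obi, Romero and Mendoza, by badge number (lower first): Obi and Romero (337) before Mendoza (915).
Obi and Romero both have date of academy graduation 2007-10-22, so the next rule applies.
Obi and Romero both have date of promotion to current rank 1 Dec 2017, so the next rule applies.
Among Obi and Romero, alphabetically by surname: Obi before Romero.
Full order: Ruiz, Leclerc, Quinn, Obi, Romero, Mendoza.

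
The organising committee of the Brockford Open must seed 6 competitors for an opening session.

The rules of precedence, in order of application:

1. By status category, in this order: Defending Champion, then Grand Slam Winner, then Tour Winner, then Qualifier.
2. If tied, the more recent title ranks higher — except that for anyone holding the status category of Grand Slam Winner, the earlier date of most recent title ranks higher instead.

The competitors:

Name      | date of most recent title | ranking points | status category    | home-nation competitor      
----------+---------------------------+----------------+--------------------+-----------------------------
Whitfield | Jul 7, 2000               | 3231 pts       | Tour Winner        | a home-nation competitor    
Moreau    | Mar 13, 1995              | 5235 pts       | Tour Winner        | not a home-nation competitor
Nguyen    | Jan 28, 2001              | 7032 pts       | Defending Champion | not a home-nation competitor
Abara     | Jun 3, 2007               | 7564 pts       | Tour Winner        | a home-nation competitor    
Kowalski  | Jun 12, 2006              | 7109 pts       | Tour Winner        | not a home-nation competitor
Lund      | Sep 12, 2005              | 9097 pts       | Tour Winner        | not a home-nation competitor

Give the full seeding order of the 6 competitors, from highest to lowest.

Nguyen, Abara, Kowalski, Lund, Whitfield, Moreau

By status category: Nguyen (Defending Champion); then Abara, Kowalski, Lund, Whitfield and Moreau (Tour Winner).
Among Abara, Kowalski, Lund, Whitfield and Moreau, by date of most recent title (later first): Abara (Jun 3, 2007) before Kowalski (Jun 12, 2006) before Lund (Sep 12, 2005) before Whitfield (Jul 7, 2000) before Moreau (Mar 13, 1995).
Full order: Nguyen, Abara, Kowalski, Lund, Whitfield, Moreau.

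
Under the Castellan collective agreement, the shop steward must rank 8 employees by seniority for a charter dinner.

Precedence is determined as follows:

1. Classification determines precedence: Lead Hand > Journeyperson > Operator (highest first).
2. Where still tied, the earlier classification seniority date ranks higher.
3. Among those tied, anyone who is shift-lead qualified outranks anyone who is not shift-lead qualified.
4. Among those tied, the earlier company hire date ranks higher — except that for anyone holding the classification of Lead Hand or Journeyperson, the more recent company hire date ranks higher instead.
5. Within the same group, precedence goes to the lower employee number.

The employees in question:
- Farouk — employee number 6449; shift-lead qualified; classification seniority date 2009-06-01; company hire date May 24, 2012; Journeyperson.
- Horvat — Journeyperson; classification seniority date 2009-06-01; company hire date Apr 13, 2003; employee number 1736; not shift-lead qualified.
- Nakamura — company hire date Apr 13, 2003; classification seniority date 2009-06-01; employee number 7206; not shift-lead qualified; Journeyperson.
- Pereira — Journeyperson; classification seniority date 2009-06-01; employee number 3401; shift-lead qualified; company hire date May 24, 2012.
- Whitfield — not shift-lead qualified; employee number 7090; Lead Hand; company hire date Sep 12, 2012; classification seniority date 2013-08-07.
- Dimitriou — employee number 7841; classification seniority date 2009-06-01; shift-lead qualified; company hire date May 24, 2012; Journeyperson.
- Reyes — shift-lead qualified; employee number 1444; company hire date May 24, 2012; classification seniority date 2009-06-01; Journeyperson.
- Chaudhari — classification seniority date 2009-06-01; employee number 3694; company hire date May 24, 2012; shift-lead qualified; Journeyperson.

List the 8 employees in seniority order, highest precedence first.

Whitfield, Reyes, Pereira, Chaudhari, Farouk, Dimitriou, Horvat, Nakamura

By classification: Whitfield (Lead Hand); then Reyes, Pereira, Chaudhari, Farouk, Dimitriou, Horvat and Nakamura (Journeyperson).
Reyes, Pereira, Chaudhari, Farouk, Dimitriou, Horvat and Nakamura all have classification seniority date 2009-06-01, so the next rule applies.
Among Reyes, Pereira, Chaudhari, Farouk, Dimitriou, Horvat and Nakamura, shift-lead qualified before not shift-lead qualified: Reyes, Pereira, Chaudhari, Farouk and Dimitriou (shift-lead qualified) before Horvat and Nakamura (not shift-lead qualified).
Reyes, Pereira, Chaudhari, Farouk and Dimitriou all have company hire date May 24, 2012, so the next rule applies.
Among Reyes, Pereira, Chaudhari, Farouk and Dimitriou, by employee number (lower first): Reyes (1444) before Pereira (3401) before Chaudhari (3694) before Farouk (6449) before Dimitriou (7841).
Horvat and Nakamura both have company hire date Apr 13, 2003, so the next rule applies.
Among Horvat and Nakamura, by employee number (lower first): Horvat (1736) before Nakamura (7206).
Full order: Whitfield, Reyes, Pereira, Chaudhari, Farouk, Dimitriou, Horvat, Nakamura.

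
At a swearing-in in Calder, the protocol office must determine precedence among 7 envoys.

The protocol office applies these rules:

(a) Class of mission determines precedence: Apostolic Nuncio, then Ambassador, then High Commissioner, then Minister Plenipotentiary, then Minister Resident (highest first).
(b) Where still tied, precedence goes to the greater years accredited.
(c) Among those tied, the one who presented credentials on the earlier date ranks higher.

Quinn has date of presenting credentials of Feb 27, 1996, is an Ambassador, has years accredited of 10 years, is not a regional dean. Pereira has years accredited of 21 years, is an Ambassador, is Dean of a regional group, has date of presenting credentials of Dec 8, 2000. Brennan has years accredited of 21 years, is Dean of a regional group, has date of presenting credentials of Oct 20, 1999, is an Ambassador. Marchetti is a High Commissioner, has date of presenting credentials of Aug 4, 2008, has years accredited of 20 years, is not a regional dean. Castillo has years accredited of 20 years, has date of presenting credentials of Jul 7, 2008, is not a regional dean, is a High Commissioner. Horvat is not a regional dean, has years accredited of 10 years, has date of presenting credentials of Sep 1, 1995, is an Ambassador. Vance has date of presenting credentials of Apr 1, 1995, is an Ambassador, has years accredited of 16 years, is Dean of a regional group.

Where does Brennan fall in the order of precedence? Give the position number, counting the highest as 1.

1

By class of mission: Brennan, Pereira, Vance, Horvat and Quinn (Ambassador); then Castillo and Marchetti (High Commissioner).
Among Brennan, Pereira, Vance, Horvat and Quinn, by years accredited (higher first): Brennan and Pereira (21 years) before Vance (16 years) before Horvat and Quinn (10 years).
Among Brennan and Pereira, by date of presenting credentials (earlier first): Brennan (Oct 20, 1999) before Pereira (Dec 8, 2000).
Among Horvat and Quinn, by date of presenting credentials (earlier first): Horvat (Sep 1, 1995) before Quinn (Feb 27, 1996).
Castillo and Marchetti both have years accredited 20 years, so the next rule applies.
Among Castillo and Marchetti, by date of presenting credentials (earlier first): Castillo (Jul 7, 2008) before Marchetti (Aug 4, 2008).
Order: Brennan, Pereira, Vance, Horvat, Quinn, Castillo, Marchetti. So position 1.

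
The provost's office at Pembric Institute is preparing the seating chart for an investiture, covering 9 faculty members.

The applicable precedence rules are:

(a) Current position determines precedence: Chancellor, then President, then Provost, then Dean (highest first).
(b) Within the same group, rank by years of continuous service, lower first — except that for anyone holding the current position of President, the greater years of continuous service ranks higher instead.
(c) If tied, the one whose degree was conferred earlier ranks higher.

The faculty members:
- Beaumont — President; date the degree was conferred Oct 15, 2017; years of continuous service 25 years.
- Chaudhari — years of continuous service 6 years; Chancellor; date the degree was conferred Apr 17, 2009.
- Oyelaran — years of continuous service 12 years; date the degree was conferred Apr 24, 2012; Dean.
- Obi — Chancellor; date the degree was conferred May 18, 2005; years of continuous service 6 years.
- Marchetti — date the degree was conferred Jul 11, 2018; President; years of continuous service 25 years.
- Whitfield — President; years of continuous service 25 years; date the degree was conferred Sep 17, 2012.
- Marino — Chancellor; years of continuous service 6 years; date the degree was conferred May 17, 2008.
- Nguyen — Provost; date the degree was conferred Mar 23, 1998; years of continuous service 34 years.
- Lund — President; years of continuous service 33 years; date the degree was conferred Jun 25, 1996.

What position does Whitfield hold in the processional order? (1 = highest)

By current position: Obi, Marino and Chaudhari (Chancellor); then Lund, Whitfield, Beaumont and Marchetti (President); then Nguyen (Provost); then Oyelaran (Dean).
Obi, Marino and Chaudhari all have years of continuous service 6 years, so the next rule applies.
Among Obi, Marino and Chaudhari, by date the degree was conferred (earlier first): Obi (May 18, 2005) before Marino (May 17, 2008) before Chaudhari (Apr 17, 2009).
Among Lund, Whitfield, Beaumont and Marchetti, by years of continuous service (higher first) (reversed rule for this group): Lund (33 years) before Whitfield, Beaumont and Marchetti (25 years).
Among Whitfield, Beaumont and Marchetti, by date the degree was conferred (earlier first): Whitfield (Sep 17, 2012) before Beaumont (Oct 15, 2017) before Marchetti (Jul 11, 2018).
Order: Obi, Marino, Chaudhari, Lund, Whitfield, Beaumont, Marchetti, Nguyen, Oyelaran. So position 5.

5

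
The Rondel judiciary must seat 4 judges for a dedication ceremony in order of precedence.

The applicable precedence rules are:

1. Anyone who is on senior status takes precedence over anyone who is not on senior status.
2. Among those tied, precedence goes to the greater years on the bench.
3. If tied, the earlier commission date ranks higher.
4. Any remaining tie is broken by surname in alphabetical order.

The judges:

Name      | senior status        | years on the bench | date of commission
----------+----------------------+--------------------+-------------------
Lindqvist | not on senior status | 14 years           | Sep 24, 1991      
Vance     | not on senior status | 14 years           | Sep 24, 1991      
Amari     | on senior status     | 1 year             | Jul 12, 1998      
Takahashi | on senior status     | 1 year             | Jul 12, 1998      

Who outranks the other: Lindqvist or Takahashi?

Takahashi

By the first rule: Amari and Takahashi (both on senior status); then Lindqvist and Vance (both not on senior status).
Amari and Takahashi both have years on the bench 1 year, so the next rule applies.
Amari and Takahashi both have date of commission Jul 12, 1998, so the next rule applies.
Among Amari and Takahashi, alphabetically by surname: Amari before Takahashi.
Lindqvist and Vance both have years on the bench 14 years, so the next rule applies.
Lindqvist and Vance both have date of commission Sep 24, 1991, so the next rule applies.
Among Lindqvist and Vance, alphabetically by surname: Lindqvist before Vance.
So Takahashi takes precedence.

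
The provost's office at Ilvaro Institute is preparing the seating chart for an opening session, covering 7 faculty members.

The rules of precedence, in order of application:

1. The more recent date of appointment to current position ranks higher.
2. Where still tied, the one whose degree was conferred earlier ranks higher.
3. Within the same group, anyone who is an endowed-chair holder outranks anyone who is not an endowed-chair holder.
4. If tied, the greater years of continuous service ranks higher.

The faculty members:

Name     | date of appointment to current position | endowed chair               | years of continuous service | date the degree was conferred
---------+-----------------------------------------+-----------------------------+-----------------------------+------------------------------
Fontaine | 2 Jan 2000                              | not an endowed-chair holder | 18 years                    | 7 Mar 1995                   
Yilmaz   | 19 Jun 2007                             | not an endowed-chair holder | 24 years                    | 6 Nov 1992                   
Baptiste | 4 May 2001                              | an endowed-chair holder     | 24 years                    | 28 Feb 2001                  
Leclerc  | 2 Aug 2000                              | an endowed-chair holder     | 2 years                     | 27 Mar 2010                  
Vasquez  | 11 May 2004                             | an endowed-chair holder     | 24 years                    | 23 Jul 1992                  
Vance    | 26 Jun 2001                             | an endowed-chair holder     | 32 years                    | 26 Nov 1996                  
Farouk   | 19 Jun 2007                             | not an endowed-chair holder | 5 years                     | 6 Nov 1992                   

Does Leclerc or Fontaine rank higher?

Leclerc

By date of appointment to current position (later first): Yilmaz and Farouk (both 19 Jun 2007); then Vasquez (11 May 2004); then Vance (26 Jun 2001); then Baptiste (4 May 2001); then Leclerc (2 Aug 2000); then Fontaine (2 Jan 2000).
Yilmaz and Farouk both have date the degree was conferred 6 Nov 1992, so the next rule applies.
Yilmaz and Farouk are each not an endowed-chair holder, so the next rule applies.
Among Yilmaz and Farouk, by years of continuous service (higher first): Yilmaz (24 years) before Farouk (5 years).
So Leclerc takes precedence.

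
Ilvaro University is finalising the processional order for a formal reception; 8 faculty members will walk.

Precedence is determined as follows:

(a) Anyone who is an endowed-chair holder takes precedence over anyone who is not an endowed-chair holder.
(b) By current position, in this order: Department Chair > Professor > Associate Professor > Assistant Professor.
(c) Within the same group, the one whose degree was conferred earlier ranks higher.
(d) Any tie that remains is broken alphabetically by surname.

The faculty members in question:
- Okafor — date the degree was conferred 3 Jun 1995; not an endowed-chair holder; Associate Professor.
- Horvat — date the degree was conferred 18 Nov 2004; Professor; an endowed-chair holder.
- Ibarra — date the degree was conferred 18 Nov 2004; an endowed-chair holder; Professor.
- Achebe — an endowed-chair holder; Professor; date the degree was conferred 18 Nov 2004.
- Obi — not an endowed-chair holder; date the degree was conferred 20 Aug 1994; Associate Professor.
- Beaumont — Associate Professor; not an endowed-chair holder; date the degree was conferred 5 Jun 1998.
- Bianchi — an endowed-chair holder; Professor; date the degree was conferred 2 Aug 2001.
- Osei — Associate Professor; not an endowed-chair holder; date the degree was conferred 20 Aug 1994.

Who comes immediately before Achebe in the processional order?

By the first rule: Bianchi, Achebe, Horvat and Ibarra (each an endowed-chair holder); then Obi, Osei, Okafor and Beaumont (each not an endowed-chair holder).
Bianchi, Achebe, Horvat and Ibarra are each Professor, so the next rule applies.
Among Bianchi, Achebe, Horvat and Ibarra, by date the degree was conferred (earlier first): Bianchi (2 Aug 2001) before Achebe, Horvat and Ibarra (18 Nov 2004).
Among Achebe, Horvat and Ibarra, alphabetically by surname: Achebe before Horvat before Ibarra.
Obi, Osei, Okafor and Beaumont are each Associate Professor, so the next rule applies.
Among Obi, Osei, Okafor and Beaumont, by date the degree was conferred (earlier first): Obi and Osei (20 Aug 1994) before Okafor (3 Jun 1995) before Beaumont (5 Jun 1998).
Among Obi and Osei, alphabetically by surname: Obi before Osei.
Order: Bianchi, Achebe, Horvat, Ibarra, Obi, Osei, Okafor, Beaumont.

Bianchi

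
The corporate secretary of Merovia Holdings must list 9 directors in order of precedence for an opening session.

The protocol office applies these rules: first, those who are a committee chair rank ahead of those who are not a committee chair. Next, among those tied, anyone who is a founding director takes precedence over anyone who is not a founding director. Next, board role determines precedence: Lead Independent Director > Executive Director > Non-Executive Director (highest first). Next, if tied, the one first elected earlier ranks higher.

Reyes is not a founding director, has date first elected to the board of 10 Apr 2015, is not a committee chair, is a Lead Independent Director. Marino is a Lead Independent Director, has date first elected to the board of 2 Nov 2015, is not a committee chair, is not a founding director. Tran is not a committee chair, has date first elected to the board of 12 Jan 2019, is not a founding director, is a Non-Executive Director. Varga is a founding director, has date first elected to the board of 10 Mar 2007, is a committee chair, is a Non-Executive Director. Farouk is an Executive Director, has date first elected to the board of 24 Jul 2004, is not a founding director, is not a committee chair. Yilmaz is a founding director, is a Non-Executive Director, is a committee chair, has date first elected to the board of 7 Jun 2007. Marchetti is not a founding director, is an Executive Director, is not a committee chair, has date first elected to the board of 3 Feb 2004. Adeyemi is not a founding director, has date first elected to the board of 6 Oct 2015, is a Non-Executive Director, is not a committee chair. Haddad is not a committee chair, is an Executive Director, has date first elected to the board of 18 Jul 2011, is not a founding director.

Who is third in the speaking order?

By the first rule: Varga and Yilmaz (both a committee chair); then Reyes, Marino, Marchetti, Farouk, Haddad, Adeyemi and Tran (each not a committee chair).
Varga and Yilmaz are each a founding director, so the next rule applies.
Varga and Yilmaz are each Non-Executive Director, so the next rule applies.
Among Varga and Yilmaz, by date first elected to the board (earlier first): Varga (10 Mar 2007) before Yilmaz (7 Jun 2007).
Reyes, Marino, Marchetti, Farouk, Haddad, Adeyemi and Tran are each not a founding director, so the next rule applies.
Among Reyes, Marino, Marchetti, Farouk, Haddad, Adeyemi and Tran, by board role: Reyes and Marino (Lead Independent Director) before Marchetti, Farouk and Haddad (Executive Director) before Adeyemi and Tran (Non-Executive Director).
Among Reyes and Marino, by date first elected to the board (earlier first): Reyes (10 Apr 2015) before Marino (2 Nov 2015).
Among Marchetti, Farouk and Haddad, by date first elected to the board (earlier first): Marchetti (3 Feb 2004) before Farouk (24 Jul 2004) before Haddad (18 Jul 2011).
Among Adeyemi and Tran, by date first elected to the board (earlier first): Adeyemi (6 Oct 2015) before Tran (12 Jan 2019).
Order: Varga, Yilmaz, Reyes, Marino, Marchetti, Farouk, Haddad, Adeyemi, Tran.

Reyes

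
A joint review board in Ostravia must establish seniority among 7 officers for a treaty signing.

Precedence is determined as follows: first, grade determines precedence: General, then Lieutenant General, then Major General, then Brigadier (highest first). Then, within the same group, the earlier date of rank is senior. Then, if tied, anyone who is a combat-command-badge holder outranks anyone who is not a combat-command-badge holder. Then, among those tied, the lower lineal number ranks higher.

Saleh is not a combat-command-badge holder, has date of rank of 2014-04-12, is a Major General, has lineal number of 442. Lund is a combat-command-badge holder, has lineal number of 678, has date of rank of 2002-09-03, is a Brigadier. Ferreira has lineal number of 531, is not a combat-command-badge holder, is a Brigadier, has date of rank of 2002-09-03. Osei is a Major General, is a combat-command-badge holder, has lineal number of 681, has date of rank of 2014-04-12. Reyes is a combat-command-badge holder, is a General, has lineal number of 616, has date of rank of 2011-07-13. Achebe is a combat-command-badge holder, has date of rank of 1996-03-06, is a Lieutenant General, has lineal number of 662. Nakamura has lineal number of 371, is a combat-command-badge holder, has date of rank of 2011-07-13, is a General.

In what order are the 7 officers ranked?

By grade: Nakamura and Reyes (General); then Achebe (Lieutenant General); then Osei and Saleh (Major General); then Lund and Ferreira (Brigadier).
Nakamura and Reyes both have date of rank 2011-07-13, so the next rule applies.
Nakamura and Reyes are each a combat-command-badge holder, so the next rule applies.
Among Nakamura and Reyes, by lineal number (lower first): Nakamura (371) before Reyes (616).
Osei and Saleh both have date of rank 2014-04-12, so the next rule applies.
Among Osei and Saleh, a combat-command-badge holder before not a combat-command-badge holder: Osei (a combat-command-badge holder) before Saleh (not a combat-command-badge holder).
Lund and Ferreira both have date of rank 2002-09-03, so the next rule applies.
Among Lund and Ferreira, a combat-command-badge holder before not a combat-command-badge holder: Lund (a combat-command-badge holder) before Ferreira (not a combat-command-badge holder).
Full order: Nakamura, Reyes, Achebe, Osei, Saleh, Lund, Ferreira.

Nakamura, Reyes, Achebe, Osei, Saleh, Lund, Ferreira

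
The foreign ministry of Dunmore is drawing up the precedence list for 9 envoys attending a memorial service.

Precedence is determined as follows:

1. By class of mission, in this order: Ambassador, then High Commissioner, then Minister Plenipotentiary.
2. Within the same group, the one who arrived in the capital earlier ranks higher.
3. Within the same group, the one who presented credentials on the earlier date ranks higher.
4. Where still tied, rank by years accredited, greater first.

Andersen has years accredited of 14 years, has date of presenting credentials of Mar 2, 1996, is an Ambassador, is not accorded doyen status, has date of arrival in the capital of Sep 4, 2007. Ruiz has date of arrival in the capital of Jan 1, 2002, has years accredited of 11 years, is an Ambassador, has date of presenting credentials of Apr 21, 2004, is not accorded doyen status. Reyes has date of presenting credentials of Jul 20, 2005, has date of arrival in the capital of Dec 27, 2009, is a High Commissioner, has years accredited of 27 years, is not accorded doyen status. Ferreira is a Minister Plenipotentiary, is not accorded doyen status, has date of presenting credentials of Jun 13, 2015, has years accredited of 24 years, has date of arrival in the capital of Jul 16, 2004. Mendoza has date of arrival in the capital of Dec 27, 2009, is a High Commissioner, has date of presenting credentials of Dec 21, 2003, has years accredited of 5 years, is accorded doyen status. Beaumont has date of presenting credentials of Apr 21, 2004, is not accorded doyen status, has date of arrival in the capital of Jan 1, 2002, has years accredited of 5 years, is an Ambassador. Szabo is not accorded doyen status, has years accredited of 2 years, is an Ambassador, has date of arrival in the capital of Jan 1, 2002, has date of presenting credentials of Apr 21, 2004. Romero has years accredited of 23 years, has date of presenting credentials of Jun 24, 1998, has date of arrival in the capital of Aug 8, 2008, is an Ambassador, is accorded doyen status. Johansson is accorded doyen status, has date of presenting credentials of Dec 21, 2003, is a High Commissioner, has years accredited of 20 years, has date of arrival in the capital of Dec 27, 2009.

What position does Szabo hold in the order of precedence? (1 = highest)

By class of mission: Ruiz, Beaumont, Szabo, Andersen and Romero (Ambassador); then Johansson, Mendoza and Reyes (High Commissioner); then Ferreira (Minister Plenipotentiary).
Among Ruiz, Beaumont, Szabo, Andersen and Romero, by date of arrival in the capital (earlier first): Ruiz, Beaumont and Szabo (Jan 1, 2002) before Andersen (Sep 4, 2007) before Romero (Aug 8, 2008).
Ruiz, Beaumont and Szabo all have date of presenting credentials Apr 21, 2004, so the next rule applies.
Among Ruiz, Beaumont and Szabo, by years accredited (higher first): Ruiz (11 years) before Beaumont (5 years) before Szabo (2 years).
Johansson, Mendoza and Reyes all have date of arrival in the capital Dec 27, 2009, so the next rule applies.
Among Johansson, Mendoza and Reyes, by date of presenting credentials (earlier first): Johansson and Mendoza (Dec 21, 2003) before Reyes (Jul 20, 2005).
Among Johansson and Mendoza, by years accredited (higher first): Johansson (20 years) before Mendoza (5 years).
Order: Ruiz, Beaumont, Szabo, Andersen, Romero, Johansson, Mendoza, Reyes, Ferreira. So position 3.

3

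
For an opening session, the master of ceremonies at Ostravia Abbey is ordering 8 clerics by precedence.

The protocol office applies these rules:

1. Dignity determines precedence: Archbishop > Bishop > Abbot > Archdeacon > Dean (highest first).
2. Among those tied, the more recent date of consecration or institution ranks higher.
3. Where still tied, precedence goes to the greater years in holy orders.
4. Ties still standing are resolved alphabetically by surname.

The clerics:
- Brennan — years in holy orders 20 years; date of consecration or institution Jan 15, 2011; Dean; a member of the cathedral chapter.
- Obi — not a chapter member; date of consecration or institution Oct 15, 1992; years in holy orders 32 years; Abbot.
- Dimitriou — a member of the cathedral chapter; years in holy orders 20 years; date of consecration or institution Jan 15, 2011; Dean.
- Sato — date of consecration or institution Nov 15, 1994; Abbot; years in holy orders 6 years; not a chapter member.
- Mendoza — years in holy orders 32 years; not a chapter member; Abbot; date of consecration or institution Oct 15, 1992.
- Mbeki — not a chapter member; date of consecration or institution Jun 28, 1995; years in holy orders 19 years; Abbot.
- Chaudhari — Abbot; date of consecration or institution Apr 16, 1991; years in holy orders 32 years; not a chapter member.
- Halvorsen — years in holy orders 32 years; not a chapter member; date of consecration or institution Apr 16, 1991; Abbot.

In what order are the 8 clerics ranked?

By dignity: Mbeki, Sato, Mendoza, Obi, Chaudhari and Halvorsen (Abbot); then Brennan and Dimitriou (Dean).
Among Mbeki, Sato, Mendoza, Obi, Chaudhari and Halvorsen, by date of consecration or institution (later first): Mbeki (Jun 28, 1995) before Sato (Nov 15, 1994) before Mendoza and Obi (Oct 15, 1992) before Chaudhari and Halvorsen (Apr 16, 1991).
Mendoza and Obi both have years in holy orders 32 years, so the next rule applies.
Among Mendoza and Obi, alphabetically by surname: Mendoza before Obi.
Chaudhari and Halvorsen both have years in holy orders 32 years, so the next rule applies.
Among Chaudhari and Halvorsen, alphabetically by surname: Chaudhari before Halvorsen.
Brennan and Dimitriou both have date of consecration or institution Jan 15, 2011, so the next rule applies.
Brennan and Dimitriou both have years in holy orders 20 years, so the next rule applies.
Among Brennan and Dimitriou, alphabetically by surname: Brennan before Dimitriou.
Full order: Mbeki, Sato, Mendoza, Obi, Chaudhari, Halvorsen, Brennan, Dimitriou.

Mbeki, Sato, Mendoza, Obi, Chaudhari, Halvorsen, Brennan, Dimitriou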